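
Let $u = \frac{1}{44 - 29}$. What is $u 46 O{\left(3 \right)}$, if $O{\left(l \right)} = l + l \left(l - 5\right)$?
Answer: $- \frac{46}{5} \approx -9.2$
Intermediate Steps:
$O{\left(l \right)} = l + l \left(-5 + l\right)$
$u = \frac{1}{15} \approx 0.066667$
$u 46 O{\left(3 \right)} = \frac{1}{15} \cdot 46 \cdot 3 \left(-4 + 3\right) = \frac{46 \cdot 3 \left(-1\right)}{15} = \frac{46}{15} \left(-3\right) = - \frac{46}{5}$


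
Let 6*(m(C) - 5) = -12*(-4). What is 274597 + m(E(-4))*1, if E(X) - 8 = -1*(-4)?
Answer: 274610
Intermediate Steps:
E(X) = 12 (E(X) = 8 - 1*(-4) = 8 + 4 = 12)
m(C) = 13 (m(C) = 5 + (-12*(-4))/6 = 5 + (⅙)*48 = 5 + 8 = 13)
274597 + m(E(-4))*1 = 274597 + 13*1 = 274597 + 13 = 274610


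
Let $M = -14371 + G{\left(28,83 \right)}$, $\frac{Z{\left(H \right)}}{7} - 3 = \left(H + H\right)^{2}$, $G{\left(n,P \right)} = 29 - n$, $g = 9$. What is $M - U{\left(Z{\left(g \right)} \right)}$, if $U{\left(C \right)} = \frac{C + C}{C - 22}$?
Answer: $- \frac{32581368}{2267} \approx -14372.0$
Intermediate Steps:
$Z{\left(H \right)} = 21 + 28 H^{2}$ ($Z{\left(H \right)} = 21 + 7 \left(H + H\right)^{2} = 21 + 7 \left(2 H\right)^{2} = 21 + 7 \cdot 4 H^{2} = 21 + 28 H^{2}$)
$U{\left(C \right)} = \frac{2 C}{-22 + C}$
$M = -14370$ ($M = -14371 + \left(29 - 28\right) = -14371 + 1 = -14370$)
$M - U{\left(Z{\left(g \right)} \right)} = -14370 - \frac{2 \left(21 + 28 \cdot 9^{2}\right)}{-22 + \left(21 + 28 \cdot 9^{2}\right)} = -14370 - \frac{2 \left(21 + 28 \cdot 81\right)}{-22 + \left(21 + 28 \cdot 81\right)} = -14370 - \frac{2 \left(21 + 2268\right)}{-22 + \left(21 + 2268\right)} = -14370 - 2 \cdot 2289 \frac{1}{-22 + 2289} = -14370 - 2 \cdot 2289 \cdot \frac{1}{2267} = -14370 - \frac{4578}{2267} = - \frac{32581368}{2267}$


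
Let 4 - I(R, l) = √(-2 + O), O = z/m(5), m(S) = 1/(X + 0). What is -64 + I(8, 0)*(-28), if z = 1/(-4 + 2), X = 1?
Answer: -176 + 14*I*√10 ≈ -176.0 + 44.272*I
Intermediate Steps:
z = -½ (z = 1/(-2) = -½ ≈ -0.50000)
m(S) = 1 (m(S) = 1/(1 + 0) = 1/1 = 1)
O = -½ (O = -½/1 = -½*1 = -½ ≈ -0.50000)
I(R, l) = 4 - I*√10/2 (I(R, l) = 4 - √(-2 - ½) = 4 - √(-5/2) = 4 - I*√10/2)
-64 + I(8, 0)*(-28) = -64 + (4 - I*√10/2)*(-28) = -64 + (-112 + 14*I*√10) = -176 + 14*I*√10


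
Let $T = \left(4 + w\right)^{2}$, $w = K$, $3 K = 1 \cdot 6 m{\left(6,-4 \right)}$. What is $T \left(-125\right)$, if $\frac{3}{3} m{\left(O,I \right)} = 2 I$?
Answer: $-18000$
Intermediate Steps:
$m{\left(O,I \right)} = 2 I$
$K = -16$ ($K = \frac{1 \cdot 6 \cdot 2 \left(-4\right)}{3} = \frac{6 \left(-8\right)}{3} = \frac{1}{3} \left(-48\right) = -16$)
$w = -16$
$T = 144$ ($T = \left(4 - 16\right)^{2} = \left(-12\right)^{2} = 144$)
$T \left(-125\right) = 144 \left(-125\right) = -18000$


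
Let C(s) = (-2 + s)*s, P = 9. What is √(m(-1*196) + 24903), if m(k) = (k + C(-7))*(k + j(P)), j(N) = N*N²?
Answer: I*√45986 ≈ 214.44*I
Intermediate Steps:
j(N) = N³
C(s) = s*(-2 + s)
m(k) = (63 + k)*(729 + k) (m(k) = (k - 7*(-2 - 7))*(k + 9³) = (k - 7*(-9))*(k + 729) = (k + 63)*(729 + k) = (63 + k)*(729 + k))
√(m(-1*196) + 24903) = √((45927 + (-1*196)² + 792*(-1*196)) + 24903) = √((45927 + (-196)² + 792*(-196)) + 24903) = √((45927 + 38416 - 155232) + 24903) = √(-70889 + 24903) = √(-45986) = I*√45986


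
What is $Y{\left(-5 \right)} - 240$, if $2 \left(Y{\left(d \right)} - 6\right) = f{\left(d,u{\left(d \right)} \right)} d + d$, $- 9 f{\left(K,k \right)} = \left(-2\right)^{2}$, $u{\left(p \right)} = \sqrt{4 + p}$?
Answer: $- \frac{4237}{18} \approx -235.39$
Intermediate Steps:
$f{\left(K,k \right)} = - \frac{4}{9}$ ($f{\left(K,k \right)} = - \frac{\left(-2\right)^{2}}{9} = \left(- \frac{1}{9}\right) 4 = - \frac{4}{9}$)
$Y{\left(d \right)} = 6 + \frac{5 d}{18}$ ($Y{\left(d \right)} = 6 + \frac{- \frac{4 d}{9} + d}{2} = 6 + \frac{\frac{5}{9} d}{2} = 6 + \frac{5 d}{18}$)
$Y{\left(-5 \right)} - 240 = \left(6 + \frac{5}{18} \left(-5\right)\right) - 240 = \left(6 - \frac{25}{18}\right) - 240 = \frac{83}{18} - 240 = - \frac{4237}{18}$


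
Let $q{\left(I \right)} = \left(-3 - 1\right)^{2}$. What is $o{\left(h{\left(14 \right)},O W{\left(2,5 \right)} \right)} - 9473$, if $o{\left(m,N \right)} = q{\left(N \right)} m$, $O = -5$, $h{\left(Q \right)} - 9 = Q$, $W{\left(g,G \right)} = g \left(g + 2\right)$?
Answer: $-9105$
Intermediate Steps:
$W{\left(g,G \right)} = g \left(2 + g\right)$
$h{\left(Q \right)} = 9 + Q$
$q{\left(I \right)} = 16$ ($q{\left(I \right)} = \left(-4\right)^{2} = 16$)
$o{\left(m,N \right)} = 16 m$
$o{\left(h{\left(14 \right)},O W{\left(2,5 \right)} \right)} - 9473 = 16 \left(9 + 14\right) - 9473 = 16 \cdot 23 - 9473 = 368 - 9473 = -9105$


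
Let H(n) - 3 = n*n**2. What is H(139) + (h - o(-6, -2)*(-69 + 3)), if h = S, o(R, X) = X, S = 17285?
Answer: 2702775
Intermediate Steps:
H(n) = 3 + n**3 (H(n) = 3 + n*n**2 = 3 + n**3)
h = 17285
H(139) + (h - o(-6, -2)*(-69 + 3)) = (3 + 139**3) + (17285 - (-2)*(-69 + 3)) = (3 + 2685619) + (17285 - (-2)*(-66)) = 2685622 + (17285 - 1*132) = 2685622 + (17285 - 132) = 2685622 + 17153 = 2702775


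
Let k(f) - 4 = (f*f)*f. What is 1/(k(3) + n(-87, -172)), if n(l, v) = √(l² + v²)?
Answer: -31/36192 + √37153/36192 ≈ 0.0044693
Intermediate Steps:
k(f) = 4 + f³ (k(f) = 4 + (f*f)*f = 4 + f²*f = 4 + f³)
1/(k(3) + n(-87, -172)) = 1/((4 + 3³) + √((-87)² + (-172)²)) = 1/((4 + 27) + √(7569 + 29584)) = 1/(31 + √37153)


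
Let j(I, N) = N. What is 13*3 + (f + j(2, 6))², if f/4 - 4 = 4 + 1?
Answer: 1803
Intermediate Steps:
f = 36 (f = 16 + 4*(4 + 1) = 16 + 4*5 = 16 + 20 = 36)
13*3 + (f + j(2, 6))² = 13*3 + (36 + 6)² = 39 + 42² = 39 + 1764 = 1803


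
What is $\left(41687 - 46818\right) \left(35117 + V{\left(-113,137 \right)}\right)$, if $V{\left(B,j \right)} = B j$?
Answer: $-100752316$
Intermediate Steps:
$\left(41687 - 46818\right) \left(35117 + V{\left(-113,137 \right)}\right) = \left(41687 - 46818\right) \left(35117 - 15481\right) = - 5131 \left(35117 - 15481\right) = \left(-5131\right) 19636 = -100752316$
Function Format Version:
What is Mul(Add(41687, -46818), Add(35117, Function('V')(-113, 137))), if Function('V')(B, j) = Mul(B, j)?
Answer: -100752316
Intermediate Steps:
Mul(Add(41687, -46818), Add(35117, Function('V')(-113, 137))) = Mul(Add(41687, -46818), Add(35117, Mul(-113, 137))) = Mul(-5131, Add(35117, -15481)) = Mul(-5131, 19636) = -100752316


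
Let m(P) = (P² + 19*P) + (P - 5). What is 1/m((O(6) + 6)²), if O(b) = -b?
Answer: -⅕ ≈ -0.20000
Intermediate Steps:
m(P) = -5 + P² + 20*P (m(P) = (P² + 19*P) + (-5 + P) = -5 + P² + 20*P)
1/m((O(6) + 6)²) = 1/(-5 + ((-1*6 + 6)²)² + 20*(-1*6 + 6)²) = 1/(-5 + ((-6 + 6)²)² + 20*(-6 + 6)²) = 1/(-5 + (0²)² + 20*0²) = 1/(-5 + 0² + 20*0) = 1/(-5 + 0 + 0) = 1/(-5) = -⅕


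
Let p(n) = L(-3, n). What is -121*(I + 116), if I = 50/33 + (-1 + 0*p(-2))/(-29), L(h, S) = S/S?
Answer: -1237445/87 ≈ -14224.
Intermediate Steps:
L(h, S) = 1
p(n) = 1
I = 1483/957 (I = 50/33 + (-1 + 0*1)/(-29) = 50*(1/33) + (-1 + 0)*(-1/29) = 50/33 - 1*(-1/29) = 50/33 + 1/29 = 1483/957 ≈ 1.5496)
-121*(I + 116) = -121*(1483/957 + 116) = -121*112495/957 = -1237445/87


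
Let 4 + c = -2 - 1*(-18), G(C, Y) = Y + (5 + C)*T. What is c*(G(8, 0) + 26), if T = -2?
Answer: 0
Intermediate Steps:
G(C, Y) = -10 + Y - 2*C (G(C, Y) = Y + (5 + C)*(-2) = Y + (-10 - 2*C) = -10 + Y - 2*C)
c = 12 (c = -4 + (-2 - 1*(-18)) = -4 + (-2 + 18) = -4 + 16 = 12)
c*(G(8, 0) + 26) = 12*((-10 + 0 - 2*8) + 26) = 12*((-10 + 0 - 16) + 26) = 12*(-26 + 26) = 12*0 = 0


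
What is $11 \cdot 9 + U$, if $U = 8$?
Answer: $107$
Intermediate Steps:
$11 \cdot 9 + U = 11 \cdot 9 + 8 = 99 + 8 = 107$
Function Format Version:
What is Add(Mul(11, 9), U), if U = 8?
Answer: 107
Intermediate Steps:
Add(Mul(11, 9), U) = Add(Mul(11, 9), 8) = Add(99, 8) = 107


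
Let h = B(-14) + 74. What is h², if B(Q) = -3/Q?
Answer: 1079521/196 ≈ 5507.8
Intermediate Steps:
h = 1039/14 (h = -3/(-14) + 74 = -3*(-1/14) + 74 = 3/14 + 74 = 1039/14 ≈ 74.214)
h² = (1039/14)² = 1079521/196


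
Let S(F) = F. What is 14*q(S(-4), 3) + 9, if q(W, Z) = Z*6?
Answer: 261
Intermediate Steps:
q(W, Z) = 6*Z
14*q(S(-4), 3) + 9 = 14*(6*3) + 9 = 14*18 + 9 = 252 + 9 = 261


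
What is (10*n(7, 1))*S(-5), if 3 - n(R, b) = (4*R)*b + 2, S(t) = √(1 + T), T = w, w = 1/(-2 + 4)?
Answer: -135*√6 ≈ -330.68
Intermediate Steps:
w = ½ (w = 1/2 = ½ ≈ 0.50000)
T = ½ ≈ 0.50000
S(t) = √6/2 (S(t) = √(1 + ½) = √(3/2) = √6/2)
n(R, b) = 1 - 4*R*b (n(R, b) = 3 - ((4*R)*b + 2) = 3 - (4*R*b + 2) = 3 - (2 + 4*R*b) = 3 + (-2 - 4*R*b) = 1 - 4*R*b)
(10*n(7, 1))*S(-5) = (10*(1 - 4*7*1))*(√6/2) = (10*(1 - 28))*(√6/2) = (10*(-27))*(√6/2) = -135*√6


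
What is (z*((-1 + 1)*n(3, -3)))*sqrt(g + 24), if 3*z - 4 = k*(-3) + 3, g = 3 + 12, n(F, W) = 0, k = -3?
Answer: 0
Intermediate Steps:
g = 15
z = 16/3 (z = 4/3 + (-3*(-3) + 3)/3 = 4/3 + (9 + 3)/3 = 4/3 + (1/3)*12 = 4/3 + 4 = 16/3 ≈ 5.3333)
(z*((-1 + 1)*n(3, -3)))*sqrt(g + 24) = (16*((-1 + 1)*0)/3)*sqrt(15 + 24) = (16*(0*0)/3)*sqrt(39) = ((16/3)*0)*sqrt(39) = 0*sqrt(39) = 0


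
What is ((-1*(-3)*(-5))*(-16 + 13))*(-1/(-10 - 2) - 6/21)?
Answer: -255/28 ≈ -9.1071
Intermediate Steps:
((-1*(-3)*(-5))*(-16 + 13))*(-1/(-10 - 2) - 6/21) = ((3*(-5))*(-3))*(-1/(-12) - 6*1/21) = (-15*(-3))*(-1*(-1/12) - 2/7) = 45*(1/12 - 2/7) = 45*(-17/84) = -255/28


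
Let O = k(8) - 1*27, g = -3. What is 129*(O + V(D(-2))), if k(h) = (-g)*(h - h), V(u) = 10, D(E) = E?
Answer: -2193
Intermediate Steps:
k(h) = 0 (k(h) = (-1*(-3))*(h - h) = 3*0 = 0)
O = -27 (O = 0 - 1*27 = 0 - 27 = -27)
129*(O + V(D(-2))) = 129*(-27 + 10) = 129*(-17) = -2193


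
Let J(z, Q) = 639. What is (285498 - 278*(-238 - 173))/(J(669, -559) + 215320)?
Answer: 399756/215959 ≈ 1.8511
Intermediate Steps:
(285498 - 278*(-238 - 173))/(J(669, -559) + 215320) = (285498 - 278*(-238 - 173))/(639 + 215320) = (285498 - 278*(-411))/215959 = (285498 + 114258)*(1/215959) = 399756*(1/215959) = 399756/215959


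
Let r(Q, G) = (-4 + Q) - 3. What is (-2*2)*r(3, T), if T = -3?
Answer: 16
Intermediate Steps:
r(Q, G) = -7 + Q
(-2*2)*r(3, T) = (-2*2)*(-7 + 3) = -4*(-4) = 16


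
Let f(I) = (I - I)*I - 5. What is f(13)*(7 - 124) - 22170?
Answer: -21585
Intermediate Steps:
f(I) = -5 (f(I) = 0*I - 5 = 0 - 5 = -5)
f(13)*(7 - 124) - 22170 = -5*(7 - 124) - 22170 = -5*(-117) - 22170 = 585 - 22170 = -21585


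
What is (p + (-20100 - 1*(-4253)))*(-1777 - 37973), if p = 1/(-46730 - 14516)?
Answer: 19289986589625/30623 ≈ 6.2992e+8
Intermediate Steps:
p = -1/61246 (p = 1/(-61246) = -1/61246 ≈ -1.6328e-5)
(p + (-20100 - 1*(-4253)))*(-1777 - 37973) = (-1/61246 + (-20100 - 1*(-4253)))*(-1777 - 37973) = (-1/61246 + (-20100 + 4253))*(-39750) = (-1/61246 - 15847)*(-39750) = -970565363/61246*(-39750) = 19289986589625/30623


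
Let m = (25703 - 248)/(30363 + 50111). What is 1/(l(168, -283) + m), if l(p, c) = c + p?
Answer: -80474/9229055 ≈ -0.0087196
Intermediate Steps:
m = 25455/80474 ≈ 0.31631
1/(l(168, -283) + m) = 1/((-283 + 168) + 25455/80474) = 1/(-115 + 25455/80474) = 1/(-9229055/80474) = -80474/9229055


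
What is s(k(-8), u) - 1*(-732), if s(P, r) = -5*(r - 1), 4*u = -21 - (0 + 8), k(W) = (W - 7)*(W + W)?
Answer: 3093/4 ≈ 773.25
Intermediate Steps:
k(W) = 2*W*(-7 + W) (k(W) = (-7 + W)*(2*W) = 2*W*(-7 + W))
u = -29/4 (u = (-21 - (0 + 8))/4 = (-21 - 1*8)/4 = (-21 - 8)/4 = (¼)*(-29) = -29/4 ≈ -7.2500)
s(P, r) = 5 - 5*r (s(P, r) = -5*(-1 + r) = 5 - 5*r)
s(k(-8), u) - 1*(-732) = (5 - 5*(-29/4)) - 1*(-732) = (5 + 145/4) + 732 = 165/4 + 732 = 3093/4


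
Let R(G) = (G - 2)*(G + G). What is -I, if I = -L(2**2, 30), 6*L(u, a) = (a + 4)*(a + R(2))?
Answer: 170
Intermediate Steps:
R(G) = 2*G*(-2 + G) (R(G) = (-2 + G)*(2*G) = 2*G*(-2 + G))
L(u, a) = a*(4 + a)/6 (L(u, a) = ((a + 4)*(a + 2*2*(-2 + 2)))/6 = ((4 + a)*(a + 2*2*0))/6 = ((4 + a)*(a + 0))/6 = ((4 + a)*a)/6 = (a*(4 + a))/6 = a*(4 + a)/6)
I = -170 (I = -30*(4 + 30)/6 = -30*34/6 = -1*170 = -170)
-I = -1*(-170) = 170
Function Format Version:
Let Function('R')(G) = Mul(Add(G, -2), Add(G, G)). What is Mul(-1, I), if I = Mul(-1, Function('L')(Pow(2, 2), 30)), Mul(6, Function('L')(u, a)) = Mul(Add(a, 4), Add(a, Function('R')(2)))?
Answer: 170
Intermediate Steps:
Function('R')(G) = Mul(2, G, Add(-2, G)) (Function('R')(G) = Mul(Add(-2, G), Mul(2, G)) = Mul(2, G, Add(-2, G)))
Function('L')(u, a) = Mul(Rational(1, 6), a, Add(4, a)) (Function('L')(u, a) = Mul(Rational(1, 6), Mul(Add(a, 4), Add(a, Mul(2, 2, Add(-2, 2))))) = Mul(Rational(1, 6), Mul(Add(4, a), Add(a, Mul(2, 2, 0)))) = Mul(Rational(1, 6), Mul(Add(4, a), Add(a, 0))) = Mul(Rational(1, 6), Mul(Add(4, a), a)) = Mul(Rational(1, 6), Mul(a, Add(4, a))) = Mul(Rational(1, 6), a, Add(4, a)))
I = -170 (I = Mul(-1, Mul(Rational(1, 6), 30, Add(4, 30))) = Mul(-1, Mul(Rational(1, 6), 30, 34)) = Mul(-1, 170) = -170)
Mul(-1, I) = Mul(-1, -170) = 170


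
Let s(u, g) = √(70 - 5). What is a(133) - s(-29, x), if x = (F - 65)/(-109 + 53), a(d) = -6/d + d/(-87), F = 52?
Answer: -18211/11571 - √65 ≈ -9.6361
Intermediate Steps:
a(d) = -6/d - d/87 (a(d) = -6/d + d*(-1/87) = -6/d - d/87)
x = 13/56 (x = (52 - 65)/(-109 + 53) = -13/(-56) = -13*(-1/56) = 13/56 ≈ 0.23214)
s(u, g) = √65
a(133) - s(-29, x) = (-6/133 - 1/87*133) - √65 = (-6*1/133 - 133/87) - √65 = (-6/133 - 133/87) - √65 = -18211/11571 - √65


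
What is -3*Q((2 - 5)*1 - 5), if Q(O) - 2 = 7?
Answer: -27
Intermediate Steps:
Q(O) = 9 (Q(O) = 2 + 7 = 9)
-3*Q((2 - 5)*1 - 5) = -3*9 = -27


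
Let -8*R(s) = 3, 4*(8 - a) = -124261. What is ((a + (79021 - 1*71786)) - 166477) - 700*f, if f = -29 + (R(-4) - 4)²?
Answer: -1940275/16 ≈ -1.2127e+5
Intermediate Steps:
a = 124293/4 (a = 8 - ¼*(-124261) = 8 + 124261/4 = 124293/4 ≈ 31073.)
R(s) = -3/8 (R(s) = -⅛*3 = -3/8)
f = -631/64 (f = -29 + (-3/8 - 4)² = -29 + (-35/8)² = -29 + 1225/64 = -631/64 ≈ -9.8594)
((a + (79021 - 1*71786)) - 166477) - 700*f = ((124293/4 + (79021 - 1*71786)) - 166477) - 700*(-631/64) = ((124293/4 + (79021 - 71786)) - 166477) + 110425/16 = ((124293/4 + 7235) - 166477) + 110425/16 = (153233/4 - 166477) + 110425/16 = -512675/4 + 110425/16 = -1940275/16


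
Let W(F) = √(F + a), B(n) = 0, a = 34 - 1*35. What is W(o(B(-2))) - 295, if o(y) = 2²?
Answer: -295 + √3 ≈ -293.27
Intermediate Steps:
a = -1 (a = 34 - 35 = -1)
o(y) = 4
W(F) = √(-1 + F) (W(F) = √(F - 1) = √(-1 + F))
W(o(B(-2))) - 295 = √(-1 + 4) - 295 = √3 - 295 = -295 + √3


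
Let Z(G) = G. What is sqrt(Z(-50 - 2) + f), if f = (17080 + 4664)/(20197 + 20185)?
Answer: 2*I*sqrt(5244915115)/20191 ≈ 7.1737*I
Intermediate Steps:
f = 10872/20191 (f = 21744/40382 = 21744*(1/40382) = 10872/20191 ≈ 0.53846)
sqrt(Z(-50 - 2) + f) = sqrt((-50 - 2) + 10872/20191) = sqrt(-52 + 10872/20191) = sqrt(-1039060/20191) = 2*I*sqrt(5244915115)/20191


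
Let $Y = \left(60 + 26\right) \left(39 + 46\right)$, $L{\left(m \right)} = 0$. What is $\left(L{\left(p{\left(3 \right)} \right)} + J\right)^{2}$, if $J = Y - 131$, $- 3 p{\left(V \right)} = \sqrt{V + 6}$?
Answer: $51538041$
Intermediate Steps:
$p{\left(V \right)} = - \frac{\sqrt{6 + V}}{3}$ ($p{\left(V \right)} = - \frac{\sqrt{V + 6}}{3} = - \frac{\sqrt{6 + V}}{3}$)
$Y = 7310$ ($Y = 86 \cdot 85 = 7310$)
$J = 7179$ ($J = 7310 - 131 = 7179$)
$\left(L{\left(p{\left(3 \right)} \right)} + J\right)^{2} = \left(0 + 7179\right)^{2} = 7179^{2} = 51538041$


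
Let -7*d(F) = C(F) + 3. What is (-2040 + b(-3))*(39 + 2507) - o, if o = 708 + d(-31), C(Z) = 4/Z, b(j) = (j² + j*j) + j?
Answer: -1118929597/217 ≈ -5.1564e+6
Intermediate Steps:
b(j) = j + 2*j² (b(j) = (j² + j²) + j = 2*j² + j = j + 2*j²)
d(F) = -3/7 - 4/(7*F) (d(F) = -(4/F + 3)/7 = -(3 + 4/F)/7 = -3/7 - 4/(7*F))
o = 153547/217 (o = 708 + (⅐)*(-4 - 3*(-31))/(-31) = 708 + (⅐)*(-1/31)*(-4 + 93) = 708 + (⅐)*(-1/31)*89 = 708 - 89/217 = 153547/217 ≈ 707.59)
(-2040 + b(-3))*(39 + 2507) - o = (-2040 - 3*(1 + 2*(-3)))*(39 + 2507) - 1*153547/217 = (-2040 - 3*(1 - 6))*2546 - 153547/217 = (-2040 - 3*(-5))*2546 - 153547/217 = (-2040 + 15)*2546 - 153547/217 = -2025*2546 - 153547/217 = -5155650 - 153547/217 = -1118929597/217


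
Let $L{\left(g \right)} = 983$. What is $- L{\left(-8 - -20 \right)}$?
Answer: $-983$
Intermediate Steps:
$- L{\left(-8 - -20 \right)} = \left(-1\right) 983 = -983$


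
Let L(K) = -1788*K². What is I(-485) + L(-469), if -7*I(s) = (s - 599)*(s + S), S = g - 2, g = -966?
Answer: -2754606928/7 ≈ -3.9352e+8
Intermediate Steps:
S = -968 (S = -966 - 2 = -968)
I(s) = -(-968 + s)*(-599 + s)/7 (I(s) = -(s - 599)*(s - 968)/7 = -(-599 + s)*(-968 + s)/7 = -(-968 + s)*(-599 + s)/7)
I(-485) + L(-469) = (-579832/7 - ⅐*(-485)² + (1567/7)*(-485)) - 1788*(-469)² = (-579832/7 - ⅐*235225 - 759995/7) - 1788*219961 = (-579832/7 - 235225/7 - 759995/7) - 393290268 = -1575052/7 - 393290268 = -2754606928/7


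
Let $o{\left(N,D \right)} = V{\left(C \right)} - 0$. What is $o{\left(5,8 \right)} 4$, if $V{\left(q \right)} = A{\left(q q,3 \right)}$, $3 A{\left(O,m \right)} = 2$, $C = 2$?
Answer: $\frac{8}{3} \approx 2.6667$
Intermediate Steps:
$A{\left(O,m \right)} = \frac{2}{3}$ ($A{\left(O,m \right)} = \frac{1}{3} \cdot 2 = \frac{2}{3}$)
$V{\left(q \right)} = \frac{2}{3}$
$o{\left(N,D \right)} = \frac{2}{3}$ ($o{\left(N,D \right)} = \frac{2}{3} - 0 = \frac{2}{3} + 0 = \frac{2}{3}$)
$o{\left(5,8 \right)} 4 = \frac{2}{3} \cdot 4 = \frac{8}{3}$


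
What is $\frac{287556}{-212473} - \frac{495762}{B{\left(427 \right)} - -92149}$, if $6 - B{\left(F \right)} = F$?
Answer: $- \frac{21952162699}{3248287224} \approx -6.7581$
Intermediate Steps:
$B{\left(F \right)} = 6 - F$
$\frac{287556}{-212473} - \frac{495762}{B{\left(427 \right)} - -92149} = \frac{287556}{-212473} - \frac{495762}{\left(6 - 427\right) - -92149} = 287556 \left(- \frac{1}{212473}\right) - \frac{495762}{\left(6 - 427\right) + 92149} = - \frac{287556}{212473} - \frac{495762}{-421 + 92149} = - \frac{287556}{212473} - \frac{495762}{91728} = - \frac{287556}{212473} - \frac{82627}{15288} = - \frac{21952162699}{3248287224}$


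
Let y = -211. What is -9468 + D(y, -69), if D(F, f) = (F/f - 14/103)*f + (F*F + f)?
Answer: 3582585/103 ≈ 34782.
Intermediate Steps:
D(F, f) = f + F² + f*(-14/103 + F/f) (D(F, f) = (F/f - 14*1/103)*f + (F² + f) = (F/f - 14/103)*f + (f + F²) = (-14/103 + F/f)*f + (f + F²) = f*(-14/103 + F/f) + (f + F²) = f + F² + f*(-14/103 + F/f))
-9468 + D(y, -69) = -9468 + (-211 + (-211)² + (89/103)*(-69)) = -9468 + (-211 + 44521 - 6141/103) = -9468 + 4557789/103 = 3582585/103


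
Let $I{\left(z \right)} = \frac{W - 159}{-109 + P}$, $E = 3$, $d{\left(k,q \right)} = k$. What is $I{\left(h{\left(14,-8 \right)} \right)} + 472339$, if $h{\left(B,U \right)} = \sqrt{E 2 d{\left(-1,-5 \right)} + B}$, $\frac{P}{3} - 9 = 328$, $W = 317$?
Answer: $\frac{213024968}{451} \approx 4.7234 \cdot 10^{5}$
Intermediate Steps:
$P = 1011$ ($P = 27 + 3 \cdot 328 = 27 + 984 = 1011$)
$h{\left(B,U \right)} = \sqrt{-6 + B}$ ($h{\left(B,U \right)} = \sqrt{3 \cdot 2 \left(-1\right) + B} = \sqrt{6 \left(-1\right) + B} = \sqrt{-6 + B}$)
$I{\left(z \right)} = \frac{79}{451}$ ($I{\left(z \right)} = \frac{317 - 159}{-109 + 1011} = \frac{158}{902} = 158 \cdot \frac{1}{902} = \frac{79}{451}$)
$I{\left(h{\left(14,-8 \right)} \right)} + 472339 = \frac{79}{451} + 472339 = \frac{213024968}{451}$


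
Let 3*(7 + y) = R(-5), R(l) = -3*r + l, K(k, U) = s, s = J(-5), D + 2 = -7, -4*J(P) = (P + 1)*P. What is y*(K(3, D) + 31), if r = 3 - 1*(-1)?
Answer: -988/3 ≈ -329.33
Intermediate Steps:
J(P) = -P*(1 + P)/4 (J(P) = -(P + 1)*P/4 = -(1 + P)*P/4 = -P*(1 + P)/4)
D = -9 (D = -2 - 7 = -9)
s = -5 (s = -¼*(-5)*(1 - 5) = -¼*(-5)*(-4) = -5)
K(k, U) = -5
r = 4 (r = 3 + 1 = 4)
R(l) = -12 + l (R(l) = -3*4 + l = -12 + l)
y = -38/3 (y = -7 + (-12 - 5)/3 = -7 + (⅓)*(-17) = -7 - 17/3 = -38/3 ≈ -12.667)
y*(K(3, D) + 31) = -38*(-5 + 31)/3 = -38/3*26 = -988/3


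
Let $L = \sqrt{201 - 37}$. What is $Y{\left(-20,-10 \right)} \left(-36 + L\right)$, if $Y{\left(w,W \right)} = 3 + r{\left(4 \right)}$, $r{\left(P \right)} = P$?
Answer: $-252 + 14 \sqrt{41} \approx -162.36$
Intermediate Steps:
$Y{\left(w,W \right)} = 7$ ($Y{\left(w,W \right)} = 3 + 4 = 7$)
$L = 2 \sqrt{41}$ ($L = \sqrt{164} = 2 \sqrt{41} \approx 12.806$)
$Y{\left(-20,-10 \right)} \left(-36 + L\right) = 7 \left(-36 + 2 \sqrt{41}\right) = -252 + 14 \sqrt{41}$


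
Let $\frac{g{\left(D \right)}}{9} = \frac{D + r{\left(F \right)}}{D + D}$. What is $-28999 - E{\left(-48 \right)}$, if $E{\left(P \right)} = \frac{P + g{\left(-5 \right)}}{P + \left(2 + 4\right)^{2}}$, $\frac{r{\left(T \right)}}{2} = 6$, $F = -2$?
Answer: $- \frac{1160141}{40} \approx -29004.0$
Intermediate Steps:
$r{\left(T \right)} = 12$ ($r{\left(T \right)} = 2 \cdot 6 = 12$)
$g{\left(D \right)} = \frac{9 \left(12 + D\right)}{2 D}$ ($g{\left(D \right)} = 9 \frac{D + 12}{D + D} = 9 \frac{12 + D}{2 D} = \frac{9 \left(12 + D\right)}{2 D}$)
$E{\left(P \right)} = \frac{- \frac{63}{10} + P}{36 + P}$ ($E{\left(P \right)} = \frac{P + \left(\frac{9}{2} + \frac{54}{-5}\right)}{P + \left(2 + 4\right)^{2}} = \frac{P + \left(\frac{9}{2} + 54 \left(- \frac{1}{5}\right)\right)}{P + 6^{2}} = \frac{P + \left(\frac{9}{2} - \frac{54}{5}\right)}{P + 36} = \frac{P - \frac{63}{10}}{36 + P} = \frac{- \frac{63}{10} + P}{36 + P}$)
$-28999 - E{\left(-48 \right)} = -28999 - \frac{- \frac{63}{10} - 48}{36 - 48} = -28999 - \frac{1}{-12} \left(- \frac{543}{10}\right) = -28999 - \left(- \frac{1}{12}\right) \left(- \frac{543}{10}\right) = -28999 - \frac{181}{40} = - \frac{1160141}{40}$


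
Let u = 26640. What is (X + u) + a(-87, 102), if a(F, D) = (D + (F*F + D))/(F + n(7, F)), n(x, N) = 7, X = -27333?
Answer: -63213/80 ≈ -790.16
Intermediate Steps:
a(F, D) = (F² + 2*D)/(7 + F) (a(F, D) = (D + (F*F + D))/(F + 7) = (D + (F² + D))/(7 + F) = (D + (D + F²))/(7 + F) = (F² + 2*D)/(7 + F))
(X + u) + a(-87, 102) = (-27333 + 26640) + ((-87)² + 2*102)/(7 - 87) = -693 + (7569 + 204)/(-80) = -693 - 1/80*7773 = -693 - 7773/80 = -63213/80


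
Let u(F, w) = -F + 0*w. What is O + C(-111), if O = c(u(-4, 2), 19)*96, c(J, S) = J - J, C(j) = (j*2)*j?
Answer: 24642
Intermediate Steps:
C(j) = 2*j**2 (C(j) = (2*j)*j = 2*j**2)
u(F, w) = -F (u(F, w) = -F + 0 = -F)
c(J, S) = 0
O = 0 (O = 0*96 = 0)
O + C(-111) = 0 + 2*(-111)**2 = 0 + 2*12321 = 0 + 24642 = 24642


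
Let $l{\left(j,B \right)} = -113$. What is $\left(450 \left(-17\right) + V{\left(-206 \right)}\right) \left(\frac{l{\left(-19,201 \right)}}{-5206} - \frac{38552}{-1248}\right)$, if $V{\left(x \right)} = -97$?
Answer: $- \frac{97245542237}{406068} \approx -2.3948 \cdot 10^{5}$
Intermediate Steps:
$\left(450 \left(-17\right) + V{\left(-206 \right)}\right) \left(\frac{l{\left(-19,201 \right)}}{-5206} - \frac{38552}{-1248}\right) = \left(450 \left(-17\right) - 97\right) \left(- \frac{113}{-5206} - \frac{38552}{-1248}\right) = \left(-7650 - 97\right) \left(\left(-113\right) \left(- \frac{1}{5206}\right) - - \frac{4819}{156}\right) = - 7747 \left(\frac{113}{5206} + \frac{4819}{156}\right) = \left(-7747\right) \frac{12552671}{406068} = - \frac{97245542237}{406068}$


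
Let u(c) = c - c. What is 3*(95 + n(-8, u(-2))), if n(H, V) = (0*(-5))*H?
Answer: 285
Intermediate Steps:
u(c) = 0
n(H, V) = 0 (n(H, V) = 0*H = 0)
3*(95 + n(-8, u(-2))) = 3*(95 + 0) = 3*95 = 285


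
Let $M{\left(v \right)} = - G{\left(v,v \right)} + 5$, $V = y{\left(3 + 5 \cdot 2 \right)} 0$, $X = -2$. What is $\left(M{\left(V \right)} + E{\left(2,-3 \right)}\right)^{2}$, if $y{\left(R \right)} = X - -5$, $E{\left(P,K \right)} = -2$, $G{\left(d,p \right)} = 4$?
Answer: $1$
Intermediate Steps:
$y{\left(R \right)} = 3$ ($y{\left(R \right)} = -2 - -5 = -2 + 5 = 3$)
$V = 0$ ($V = 3 \cdot 0 = 0$)
$M{\left(v \right)} = 1$ ($M{\left(v \right)} = \left(-1\right) 4 + 5 = -4 + 5 = 1$)
$\left(M{\left(V \right)} + E{\left(2,-3 \right)}\right)^{2} = \left(1 - 2\right)^{2} = \left(-1\right)^{2} = 1$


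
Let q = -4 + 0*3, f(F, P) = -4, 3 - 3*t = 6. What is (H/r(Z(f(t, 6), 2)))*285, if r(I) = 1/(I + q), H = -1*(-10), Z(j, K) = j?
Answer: -22800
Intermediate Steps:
t = -1 (t = 1 - ⅓*6 = 1 - 2 = -1)
q = -4 (q = -4 + 0 = -4)
H = 10
r(I) = 1/(-4 + I) (r(I) = 1/(I - 4) = 1/(-4 + I))
(H/r(Z(f(t, 6), 2)))*285 = (10/(1/(-4 - 4)))*285 = (10/(1/(-8)))*285 = (10/(-⅛))*285 = (10*(-8))*285 = -80*285 = -22800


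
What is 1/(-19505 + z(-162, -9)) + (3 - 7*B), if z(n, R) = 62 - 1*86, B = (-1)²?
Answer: -78117/19529 ≈ -4.0001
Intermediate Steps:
B = 1
z(n, R) = -24 (z(n, R) = 62 - 86 = -24)
1/(-19505 + z(-162, -9)) + (3 - 7*B) = 1/(-19505 - 24) + (3 - 7*1) = 1/(-19529) + (3 - 7) = -1/19529 - 4 = -78117/19529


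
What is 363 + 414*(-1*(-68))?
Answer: 28515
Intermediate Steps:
363 + 414*(-1*(-68)) = 363 + 414*68 = 363 + 28152 = 28515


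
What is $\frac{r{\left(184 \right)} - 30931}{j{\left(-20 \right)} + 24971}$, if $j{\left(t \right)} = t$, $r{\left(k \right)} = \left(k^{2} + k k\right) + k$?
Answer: $\frac{36965}{24951} \approx 1.4815$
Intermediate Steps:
$r{\left(k \right)} = k + 2 k^{2}$ ($r{\left(k \right)} = \left(k^{2} + k^{2}\right) + k = 2 k^{2} + k = k + 2 k^{2}$)
$\frac{r{\left(184 \right)} - 30931}{j{\left(-20 \right)} + 24971} = \frac{184 \left(1 + 2 \cdot 184\right) - 30931}{-20 + 24971} = \frac{184 \left(1 + 368\right) - 30931}{24951} = \left(184 \cdot 369 - 30931\right) \frac{1}{24951} = \left(67896 - 30931\right) \frac{1}{24951} = 36965 \cdot \frac{1}{24951} = \frac{36965}{24951}$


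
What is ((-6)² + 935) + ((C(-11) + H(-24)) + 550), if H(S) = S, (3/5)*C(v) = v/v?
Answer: 4496/3 ≈ 1498.7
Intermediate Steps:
C(v) = 5/3 (C(v) = 5*(v/v)/3 = (5/3)*1 = 5/3)
((-6)² + 935) + ((C(-11) + H(-24)) + 550) = ((-6)² + 935) + ((5/3 - 24) + 550) = (36 + 935) + (-67/3 + 550) = 971 + 1583/3 = 4496/3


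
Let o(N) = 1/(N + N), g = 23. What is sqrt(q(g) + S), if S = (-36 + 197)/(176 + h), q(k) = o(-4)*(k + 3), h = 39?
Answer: 3*I*sqrt(51385)/430 ≈ 1.5815*I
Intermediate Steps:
o(N) = 1/(2*N)
q(k) = -3/8 - k/8 (q(k) = ((1/2)/(-4))*(k + 3) = ((1/2)*(-1/4))*(3 + k) = -(3 + k)/8 = -3/8 - k/8)
S = 161/215 (S = (-36 + 197)/(176 + 39) = 161/215 ≈ 0.74884)
sqrt(q(g) + S) = sqrt((-3/8 - 1/8*23) + 161/215) = sqrt((-3/8 - 23/8) + 161/215) = sqrt(-13/4 + 161/215) = sqrt(-2151/860) = 3*I*sqrt(51385)/430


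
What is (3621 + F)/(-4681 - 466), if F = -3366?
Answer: -255/5147 ≈ -0.049543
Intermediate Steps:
(3621 + F)/(-4681 - 466) = (3621 - 3366)/(-4681 - 466) = 255/(-5147) = 255*(-1/5147) = -255/5147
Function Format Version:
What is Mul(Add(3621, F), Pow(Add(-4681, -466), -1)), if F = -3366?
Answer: Rational(-255, 5147) ≈ -0.049543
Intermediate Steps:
Mul(Add(3621, F), Pow(Add(-4681, -466), -1)) = Mul(Add(3621, -3366), Pow(Add(-4681, -466), -1)) = Mul(255, Pow(-5147, -1)) = Mul(255, Rational(-1, 5147)) = Rational(-255, 5147)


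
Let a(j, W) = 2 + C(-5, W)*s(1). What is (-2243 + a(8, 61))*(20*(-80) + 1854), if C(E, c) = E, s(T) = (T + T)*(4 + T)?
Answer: -581914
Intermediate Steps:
s(T) = 2*T*(4 + T) (s(T) = (2*T)*(4 + T) = 2*T*(4 + T))
a(j, W) = -48 (a(j, W) = 2 - 10*(4 + 1) = 2 - 10*5 = 2 - 5*10 = 2 - 50 = -48)
(-2243 + a(8, 61))*(20*(-80) + 1854) = (-2243 - 48)*(20*(-80) + 1854) = -2291*(-1600 + 1854) = -2291*254 = -581914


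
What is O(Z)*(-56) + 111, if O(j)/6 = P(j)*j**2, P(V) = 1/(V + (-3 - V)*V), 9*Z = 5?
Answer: 4233/23 ≈ 184.04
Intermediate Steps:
Z = 5/9 (Z = (1/9)*5 = 5/9 ≈ 0.55556)
P(V) = 1/(V + V*(-3 - V))
O(j) = -6*j/(2 + j) (O(j) = 6*((-1/(j*(2 + j)))*j**2) = 6*(-j/(2 + j)) = -6*j/(2 + j))
O(Z)*(-56) + 111 = -6*5/9/(2 + 5/9)*(-56) + 111 = -6*5/9/23/9*(-56) + 111 = -6*5/9*9/23*(-56) + 111 = -30/23*(-56) + 111 = 1680/23 + 111 = 4233/23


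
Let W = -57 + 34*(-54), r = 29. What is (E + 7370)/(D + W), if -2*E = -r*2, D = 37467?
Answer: 151/726 ≈ 0.20799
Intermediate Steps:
E = 29 (E = -(-1*29)*2/2 = -(-29)*2/2 = -1/2*(-58) = 29)
W = -1893 (W = -57 - 1836 = -1893)
(E + 7370)/(D + W) = (29 + 7370)/(37467 - 1893) = 7399/35574 = 7399*(1/35574) = 151/726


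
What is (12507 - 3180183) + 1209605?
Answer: -1958071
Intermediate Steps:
(12507 - 3180183) + 1209605 = -3167676 + 1209605 = -1958071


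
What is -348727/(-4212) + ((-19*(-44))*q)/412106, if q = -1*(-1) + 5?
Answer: 71866808227/867895236 ≈ 82.806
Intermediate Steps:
q = 6 (q = 1 + 5 = 6)
-348727/(-4212) + ((-19*(-44))*q)/412106 = -348727/(-4212) + (-19*(-44)*6)/412106 = -348727*(-1/4212) + (836*6)*(1/412106) = 348727/4212 + 5016*(1/412106) = 348727/4212 + 2508/206053 = 71866808227/867895236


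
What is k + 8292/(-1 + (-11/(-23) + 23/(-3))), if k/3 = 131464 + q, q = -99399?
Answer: 53778027/565 ≈ 95182.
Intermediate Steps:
k = 96195 (k = 3*(131464 - 99399) = 3*32065 = 96195)
k + 8292/(-1 + (-11/(-23) + 23/(-3))) = 96195 + 8292/(-1 + (-11/(-23) + 23/(-3))) = 96195 + 8292/(-1 + (-11*(-1/23) + 23*(-⅓))) = 96195 + 8292/(-1 + (11/23 - 23/3)) = 96195 + 8292/(-1 - 496/69) = 96195 + 8292/(-565/69) = 96195 + 8292*(-69/565) = 96195 - 572148/565 = 53778027/565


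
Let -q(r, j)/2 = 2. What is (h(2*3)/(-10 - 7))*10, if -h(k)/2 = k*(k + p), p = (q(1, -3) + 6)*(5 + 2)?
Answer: 2400/17 ≈ 141.18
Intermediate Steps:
q(r, j) = -4 (q(r, j) = -2*2 = -4)
p = 14 (p = (-4 + 6)*(5 + 2) = 2*7 = 14)
h(k) = -2*k*(14 + k) (h(k) = -2*k*(k + 14) = -2*k*(14 + k))
(h(2*3)/(-10 - 7))*10 = ((-2*2*3*(14 + 2*3))/(-10 - 7))*10 = (-2*6*(14 + 6)/(-17))*10 = (-2*6*20*(-1/17))*10 = -240*(-1/17)*10 = (240/17)*10 = 2400/17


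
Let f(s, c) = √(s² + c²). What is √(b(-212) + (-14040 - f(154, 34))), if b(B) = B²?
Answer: √(30904 - 2*√6218) ≈ 175.35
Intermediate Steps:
f(s, c) = √(c² + s²)
√(b(-212) + (-14040 - f(154, 34))) = √((-212)² + (-14040 - √(34² + 154²))) = √(44944 + (-14040 - √(1156 + 23716))) = √(44944 + (-14040 - √24872)) = √(44944 + (-14040 - 2*√6218)) = √(30904 - 2*√6218)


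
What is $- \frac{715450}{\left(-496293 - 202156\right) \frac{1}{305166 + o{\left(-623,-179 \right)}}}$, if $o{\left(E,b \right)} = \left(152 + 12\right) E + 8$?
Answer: $\frac{145237780900}{698449} \approx 2.0794 \cdot 10^{5}$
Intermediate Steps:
$o{\left(E,b \right)} = 8 + 164 E$ ($o{\left(E,b \right)} = 164 E + 8 = 8 + 164 E$)
$- \frac{715450}{\left(-496293 - 202156\right) \frac{1}{305166 + o{\left(-623,-179 \right)}}} = - \frac{715450}{\left(-496293 - 202156\right) \frac{1}{305166 + \left(8 + 164 \left(-623\right)\right)}} = - \frac{715450}{\left(-698449\right) \frac{1}{305166 + \left(8 - 102172\right)}} = - \frac{715450}{\left(-698449\right) \frac{1}{305166 - 102164}} = - \frac{715450}{\left(-698449\right) \frac{1}{203002}} = - \frac{715450}{- \frac{698449}{203002}} = \left(-715450\right) \left(- \frac{203002}{698449}\right) = \frac{145237780900}{698449}$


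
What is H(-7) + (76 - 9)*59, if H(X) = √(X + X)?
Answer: 3953 + I*√14 ≈ 3953.0 + 3.7417*I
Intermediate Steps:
H(X) = √2*√X (H(X) = √(2*X) = √2*√X)
H(-7) + (76 - 9)*59 = √2*√(-7) + (76 - 9)*59 = √2*(I*√7) + 67*59 = I*√14 + 3953 = 3953 + I*√14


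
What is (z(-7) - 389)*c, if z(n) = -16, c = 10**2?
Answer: -40500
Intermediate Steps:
c = 100
(z(-7) - 389)*c = (-16 - 389)*100 = -405*100 = -40500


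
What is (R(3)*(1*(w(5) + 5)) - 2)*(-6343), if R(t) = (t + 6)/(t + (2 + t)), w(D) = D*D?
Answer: -805561/4 ≈ -2.0139e+5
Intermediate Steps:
w(D) = D**2
R(t) = (6 + t)/(2 + 2*t)
(R(3)*(1*(w(5) + 5)) - 2)*(-6343) = (((6 + 3)/(2*(1 + 3)))*(1*(5**2 + 5)) - 2)*(-6343) = (((1/2)*9/4)*(1*(25 + 5)) - 2)*(-6343) = (((1/2)*(1/4)*9)*(1*30) - 2)*(-6343) = ((9/8)*30 - 2)*(-6343) = (135/4 - 2)*(-6343) = (127/4)*(-6343) = -805561/4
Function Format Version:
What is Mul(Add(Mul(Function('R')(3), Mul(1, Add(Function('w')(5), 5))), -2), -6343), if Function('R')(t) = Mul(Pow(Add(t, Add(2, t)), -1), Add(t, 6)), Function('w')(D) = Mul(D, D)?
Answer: Rational(-805561, 4) ≈ -2.0139e+5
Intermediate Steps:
Function('w')(D) = Pow(D, 2)
Function('R')(t) = Mul(Pow(Add(2, Mul(2, t)), -1), Add(6, t))
Mul(Add(Mul(Function('R')(3), Mul(1, Add(Function('w')(5), 5))), -2), -6343) = Mul(Add(Mul(Mul(Rational(1, 2), Pow(Add(1, 3), -1), Add(6, 3)), Mul(1, Add(Pow(5, 2), 5))), -2), -6343) = Mul(Add(Mul(Mul(Rational(1, 2), Pow(4, -1), 9), Mul(1, Add(25, 5))), -2), -6343) = Mul(Add(Mul(Mul(Rational(1, 2), Rational(1, 4), 9), Mul(1, 30)), -2), -6343) = Mul(Add(Mul(Rational(9, 8), 30), -2), -6343) = Mul(Add(Rational(135, 4), -2), -6343) = Mul(Rational(127, 4), -6343) = Rational(-805561, 4)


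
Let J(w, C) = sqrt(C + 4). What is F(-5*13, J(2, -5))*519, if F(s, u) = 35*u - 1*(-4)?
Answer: 2076 + 18165*I ≈ 2076.0 + 18165.0*I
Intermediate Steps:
J(w, C) = sqrt(4 + C)
F(s, u) = 4 + 35*u (F(s, u) = 35*u + 4 = 4 + 35*u)
F(-5*13, J(2, -5))*519 = (4 + 35*sqrt(4 - 5))*519 = (4 + 35*sqrt(-1))*519 = (4 + 35*I)*519 = 2076 + 18165*I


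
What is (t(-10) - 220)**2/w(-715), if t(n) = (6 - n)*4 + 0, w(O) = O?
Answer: -1872/55 ≈ -34.036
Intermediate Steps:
t(n) = 24 - 4*n (t(n) = (24 - 4*n) + 0 = 24 - 4*n)
(t(-10) - 220)**2/w(-715) = ((24 - 4*(-10)) - 220)**2/(-715) = ((24 + 40) - 220)**2*(-1/715) = (64 - 220)**2*(-1/715) = (-156)**2*(-1/715) = 24336*(-1/715) = -1872/55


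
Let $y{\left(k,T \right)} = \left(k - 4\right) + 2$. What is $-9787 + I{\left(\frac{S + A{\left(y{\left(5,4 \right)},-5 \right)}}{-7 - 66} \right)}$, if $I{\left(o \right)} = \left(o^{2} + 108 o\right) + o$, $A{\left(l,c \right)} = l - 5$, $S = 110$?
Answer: $- \frac{53002615}{5329} \approx -9946.1$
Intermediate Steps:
$y{\left(k,T \right)} = -2 + k$ ($y{\left(k,T \right)} = \left(-4 + k\right) + 2 = -2 + k$)
$A{\left(l,c \right)} = -5 + l$
$I{\left(o \right)} = o^{2} + 109 o$
$-9787 + I{\left(\frac{S + A{\left(y{\left(5,4 \right)},-5 \right)}}{-7 - 66} \right)} = -9787 + \frac{110 + \left(-5 + \left(-2 + 5\right)\right)}{-7 - 66} \left(109 + \frac{110 + \left(-5 + \left(-2 + 5\right)\right)}{-7 - 66}\right) = -9787 + \frac{110 + \left(-5 + 3\right)}{-73} \left(109 + \frac{110 + \left(-5 + 3\right)}{-73}\right) = -9787 + \left(110 - 2\right) \left(- \frac{1}{73}\right) \left(109 + \left(110 - 2\right) \left(- \frac{1}{73}\right)\right) = -9787 + 108 \left(- \frac{1}{73}\right) \left(109 + 108 \left(- \frac{1}{73}\right)\right) = -9787 - \frac{108 \left(109 - \frac{108}{73}\right)}{73} = -9787 - \frac{847692}{5329} = - \frac{53002615}{5329}$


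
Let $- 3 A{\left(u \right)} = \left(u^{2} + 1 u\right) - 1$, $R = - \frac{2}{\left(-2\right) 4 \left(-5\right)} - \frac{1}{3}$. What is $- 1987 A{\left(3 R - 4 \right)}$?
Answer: $\frac{16192063}{1200} \approx 13493.0$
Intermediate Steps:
$R = - \frac{23}{60}$ ($R = - \frac{2}{\left(-8\right) \left(-5\right)} - \frac{1}{3} = - \frac{2}{40} - \frac{1}{3} = \left(-2\right) \frac{1}{40} - \frac{1}{3} = - \frac{1}{20} - \frac{1}{3} = - \frac{23}{60} \approx -0.38333$)
$A{\left(u \right)} = \frac{1}{3} - \frac{u}{3} - \frac{u^{2}}{3}$ ($A{\left(u \right)} = - \frac{\left(u^{2} + 1 u\right) - 1}{3} = - \frac{\left(u^{2} + u\right) - 1}{3} = - \frac{\left(u + u^{2}\right) - 1}{3} = - \frac{-1 + u + u^{2}}{3} = \frac{1}{3} - \frac{u}{3} - \frac{u^{2}}{3}$)
$- 1987 A{\left(3 R - 4 \right)} = - 1987 \left(\frac{1}{3} - \frac{3 \left(- \frac{23}{60}\right) - 4}{3} - \frac{\left(3 \left(- \frac{23}{60}\right) - 4\right)^{2}}{3}\right) = - 1987 \left(\frac{1}{3} - \frac{- \frac{23}{20} - 4}{3} - \frac{\left(- \frac{23}{20} - 4\right)^{2}}{3}\right) = - 1987 \left(\frac{1}{3} - - \frac{103}{60} - \frac{\left(- \frac{103}{20}\right)^{2}}{3}\right) = - 1987 \left(\frac{1}{3} + \frac{103}{60} - \frac{10609}{1200}\right) = \left(-1987\right) \left(- \frac{8149}{1200}\right) = \frac{16192063}{1200}$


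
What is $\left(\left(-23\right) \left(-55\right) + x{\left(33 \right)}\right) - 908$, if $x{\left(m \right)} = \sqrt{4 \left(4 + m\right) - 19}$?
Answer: $357 + \sqrt{129} \approx 368.36$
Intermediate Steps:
$x{\left(m \right)} = \sqrt{-3 + 4 m}$ ($x{\left(m \right)} = \sqrt{\left(16 + 4 m\right) - 19} = \sqrt{-3 + 4 m}$)
$\left(\left(-23\right) \left(-55\right) + x{\left(33 \right)}\right) - 908 = \left(\left(-23\right) \left(-55\right) + \sqrt{-3 + 4 \cdot 33}\right) - 908 = \left(1265 + \sqrt{-3 + 132}\right) - 908 = \left(1265 + \sqrt{129}\right) - 908 = 357 + \sqrt{129}$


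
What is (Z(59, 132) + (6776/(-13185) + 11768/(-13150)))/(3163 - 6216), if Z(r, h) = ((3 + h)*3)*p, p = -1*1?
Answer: 7046427923/52933753575 ≈ 0.13312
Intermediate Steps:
p = -1
Z(r, h) = -9 - 3*h (Z(r, h) = ((3 + h)*3)*(-1) = (9 + 3*h)*(-1) = -9 - 3*h)
(Z(59, 132) + (6776/(-13185) + 11768/(-13150)))/(3163 - 6216) = ((-9 - 3*132) + (6776/(-13185) + 11768/(-13150)))/(3163 - 6216) = ((-9 - 396) + (6776*(-1/13185) + 11768*(-1/13150)))/(-3053) = (-405 + (-6776/13185 - 5884/6575))*(-1/3053) = (-405 - 24426548/17338275)*(-1/3053) = -7046427923/17338275*(-1/3053) = 7046427923/52933753575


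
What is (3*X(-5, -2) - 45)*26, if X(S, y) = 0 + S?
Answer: -1560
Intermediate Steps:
X(S, y) = S
(3*X(-5, -2) - 45)*26 = (3*(-5) - 45)*26 = (-15 - 45)*26 = -60*26 = -1560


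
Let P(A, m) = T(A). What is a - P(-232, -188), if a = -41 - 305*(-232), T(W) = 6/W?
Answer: 8203407/116 ≈ 70719.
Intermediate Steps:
P(A, m) = 6/A
a = 70719 (a = -41 + 70760 = 70719)
a - P(-232, -188) = 70719 - 6/(-232) = 70719 - 6*(-1)/232 = 70719 - 1*(-3/116) = 70719 + 3/116 = 8203407/116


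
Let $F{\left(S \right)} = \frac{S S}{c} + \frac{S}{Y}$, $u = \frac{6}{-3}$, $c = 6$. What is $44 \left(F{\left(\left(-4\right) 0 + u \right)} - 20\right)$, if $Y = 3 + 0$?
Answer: $-880$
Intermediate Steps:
$Y = 3$
$u = -2$ ($u = 6 \left(- \frac{1}{3}\right) = -2$)
$F{\left(S \right)} = \frac{S}{3} + \frac{S^{2}}{6}$ ($F{\left(S \right)} = \frac{S S}{6} + \frac{S}{3} = S^{2} \cdot \frac{1}{6} + S \frac{1}{3} = \frac{S^{2}}{6} + \frac{S}{3} = \frac{S}{3} + \frac{S^{2}}{6}$)
$44 \left(F{\left(\left(-4\right) 0 + u \right)} - 20\right) = 44 \left(\frac{\left(\left(-4\right) 0 - 2\right) \left(2 - 2\right)}{6} - 20\right) = 44 \left(\frac{\left(0 - 2\right) \left(2 + \left(0 - 2\right)\right)}{6} - 20\right) = 44 \left(\frac{1}{6} \left(-2\right) \left(2 - 2\right) - 20\right) = 44 \left(\frac{1}{6} \left(-2\right) 0 - 20\right) = 44 \left(0 - 20\right) = 44 \left(-20\right) = -880$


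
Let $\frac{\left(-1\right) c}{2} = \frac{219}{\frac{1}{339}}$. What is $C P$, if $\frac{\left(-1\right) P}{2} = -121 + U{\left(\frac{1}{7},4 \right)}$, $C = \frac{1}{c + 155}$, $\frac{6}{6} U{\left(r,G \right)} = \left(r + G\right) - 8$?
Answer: $- \frac{76}{45143} \approx -0.0016835$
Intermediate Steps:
$U{\left(r,G \right)} = -8 + G + r$ ($U{\left(r,G \right)} = \left(r + G\right) - 8 = \left(G + r\right) - 8 = -8 + G + r$)
$c = -148482$ ($c = - 2 \frac{219}{\frac{1}{339}} = - 2 \cdot 219 \frac{1}{\frac{1}{339}} = - 2 \cdot 219 \cdot 339 = \left(-2\right) 74241 = -148482$)
$C = - \frac{1}{148327}$ ($C = \frac{1}{-148482 + 155} = \frac{1}{-148327} = - \frac{1}{148327} \approx -6.7419 \cdot 10^{-6}$)
$P = \frac{1748}{7}$ ($P = - 2 \left(-121 + \left(-8 + 4 + \frac{1}{7}\right)\right) = - 2 \left(-121 - \frac{27}{7}\right) = \left(-2\right) \left(- \frac{874}{7}\right) = \frac{1748}{7} \approx 249.71$)
$C P = \left(- \frac{1}{148327}\right) \frac{1748}{7} = - \frac{76}{45143}$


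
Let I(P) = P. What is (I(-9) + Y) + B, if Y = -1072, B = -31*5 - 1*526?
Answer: -1762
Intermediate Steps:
B = -681 (B = -155 - 526 = -681)
(I(-9) + Y) + B = (-9 - 1072) - 681 = -1081 - 681 = -1762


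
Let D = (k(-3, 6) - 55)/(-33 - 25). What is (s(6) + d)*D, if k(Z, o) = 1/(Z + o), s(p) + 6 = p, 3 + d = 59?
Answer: 4592/87 ≈ 52.782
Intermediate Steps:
d = 56 (d = -3 + 59 = 56)
s(p) = -6 + p
D = 82/87 (D = (1/(-3 + 6) - 55)/(-33 - 25) = (1/3 - 55)/(-58) = (⅓ - 55)*(-1/58) = -164/3*(-1/58) = 82/87 ≈ 0.94253)
(s(6) + d)*D = ((-6 + 6) + 56)*(82/87) = (0 + 56)*(82/87) = 56*(82/87) = 4592/87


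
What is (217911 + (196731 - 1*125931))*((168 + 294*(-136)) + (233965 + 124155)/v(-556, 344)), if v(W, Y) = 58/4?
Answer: -126577831464/29 ≈ -4.3648e+9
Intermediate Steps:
v(W, Y) = 29/2 (v(W, Y) = 58*(¼) = 29/2)
(217911 + (196731 - 1*125931))*((168 + 294*(-136)) + (233965 + 124155)/v(-556, 344)) = (217911 + (196731 - 1*125931))*((168 + 294*(-136)) + (233965 + 124155)/(29/2)) = (217911 + (196731 - 125931))*((168 - 39984) + 358120*(2/29)) = (217911 + 70800)*(-39816 + 716240/29) = 288711*(-438424/29) = -126577831464/29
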